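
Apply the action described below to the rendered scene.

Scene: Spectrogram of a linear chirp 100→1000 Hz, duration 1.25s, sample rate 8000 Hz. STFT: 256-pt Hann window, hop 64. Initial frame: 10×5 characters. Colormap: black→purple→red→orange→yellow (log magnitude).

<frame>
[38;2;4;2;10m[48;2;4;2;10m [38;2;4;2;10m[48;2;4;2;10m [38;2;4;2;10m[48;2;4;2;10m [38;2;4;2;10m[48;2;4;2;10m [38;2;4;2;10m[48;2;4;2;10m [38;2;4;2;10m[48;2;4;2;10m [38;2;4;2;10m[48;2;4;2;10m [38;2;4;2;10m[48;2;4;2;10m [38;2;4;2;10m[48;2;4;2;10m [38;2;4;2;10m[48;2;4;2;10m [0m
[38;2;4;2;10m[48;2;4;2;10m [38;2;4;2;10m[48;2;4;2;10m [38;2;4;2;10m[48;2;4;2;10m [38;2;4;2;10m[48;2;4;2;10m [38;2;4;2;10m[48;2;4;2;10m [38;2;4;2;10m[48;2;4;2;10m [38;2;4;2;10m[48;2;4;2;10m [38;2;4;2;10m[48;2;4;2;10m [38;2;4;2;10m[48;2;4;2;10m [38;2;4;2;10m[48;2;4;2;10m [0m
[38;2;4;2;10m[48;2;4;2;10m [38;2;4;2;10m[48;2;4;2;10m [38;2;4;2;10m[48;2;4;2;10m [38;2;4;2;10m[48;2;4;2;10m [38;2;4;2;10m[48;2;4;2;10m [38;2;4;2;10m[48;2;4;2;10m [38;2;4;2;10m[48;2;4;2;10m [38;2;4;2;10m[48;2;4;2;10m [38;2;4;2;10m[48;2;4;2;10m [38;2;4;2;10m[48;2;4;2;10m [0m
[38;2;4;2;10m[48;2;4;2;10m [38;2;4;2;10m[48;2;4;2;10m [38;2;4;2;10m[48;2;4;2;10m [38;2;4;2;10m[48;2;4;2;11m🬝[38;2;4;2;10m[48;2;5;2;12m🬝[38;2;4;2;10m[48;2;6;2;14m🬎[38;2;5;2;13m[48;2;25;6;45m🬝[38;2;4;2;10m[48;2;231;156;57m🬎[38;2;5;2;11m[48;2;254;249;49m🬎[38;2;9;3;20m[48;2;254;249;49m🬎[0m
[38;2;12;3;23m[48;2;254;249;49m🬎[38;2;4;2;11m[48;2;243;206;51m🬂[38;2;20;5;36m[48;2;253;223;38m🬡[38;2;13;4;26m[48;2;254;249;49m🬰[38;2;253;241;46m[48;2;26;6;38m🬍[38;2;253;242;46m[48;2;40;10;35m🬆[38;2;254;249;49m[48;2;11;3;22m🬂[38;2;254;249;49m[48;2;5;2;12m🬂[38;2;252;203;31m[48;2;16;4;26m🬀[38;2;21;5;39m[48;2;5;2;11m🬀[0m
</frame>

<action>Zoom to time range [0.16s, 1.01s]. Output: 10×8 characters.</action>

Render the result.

<frame>
[38;2;4;2;10m[48;2;4;2;10m [38;2;4;2;10m[48;2;4;2;10m [38;2;4;2;10m[48;2;4;2;10m [38;2;4;2;10m[48;2;4;2;10m [38;2;4;2;10m[48;2;4;2;10m [38;2;4;2;10m[48;2;4;2;10m [38;2;4;2;10m[48;2;4;2;10m [38;2;4;2;10m[48;2;4;2;10m [38;2;4;2;10m[48;2;4;2;10m [38;2;4;2;10m[48;2;4;2;10m [0m
[38;2;4;2;10m[48;2;4;2;10m [38;2;4;2;10m[48;2;4;2;10m [38;2;4;2;10m[48;2;4;2;10m [38;2;4;2;10m[48;2;4;2;10m [38;2;4;2;10m[48;2;4;2;10m [38;2;4;2;10m[48;2;4;2;10m [38;2;4;2;10m[48;2;4;2;10m [38;2;4;2;10m[48;2;4;2;10m [38;2;4;2;10m[48;2;4;2;10m [38;2;4;2;10m[48;2;4;2;10m [0m
[38;2;4;2;10m[48;2;4;2;10m [38;2;4;2;10m[48;2;4;2;10m [38;2;4;2;10m[48;2;4;2;10m [38;2;4;2;10m[48;2;4;2;10m [38;2;4;2;10m[48;2;4;2;10m [38;2;4;2;10m[48;2;4;2;10m [38;2;4;2;10m[48;2;4;2;10m [38;2;4;2;10m[48;2;4;2;10m [38;2;4;2;10m[48;2;4;2;10m [38;2;4;2;10m[48;2;4;2;10m [0m
[38;2;4;2;10m[48;2;4;2;10m [38;2;4;2;10m[48;2;4;2;10m [38;2;4;2;10m[48;2;4;2;10m [38;2;4;2;10m[48;2;4;2;10m [38;2;4;2;10m[48;2;4;2;10m [38;2;4;2;10m[48;2;4;2;10m [38;2;4;2;10m[48;2;4;2;10m [38;2;4;2;10m[48;2;4;2;10m [38;2;4;2;10m[48;2;4;2;10m [38;2;4;2;10m[48;2;4;2;10m [0m
[38;2;4;2;10m[48;2;4;2;10m [38;2;4;2;10m[48;2;4;2;10m [38;2;4;2;10m[48;2;4;2;10m [38;2;4;2;10m[48;2;4;2;10m [38;2;4;2;10m[48;2;4;2;10m [38;2;4;2;10m[48;2;4;2;10m [38;2;4;2;10m[48;2;4;2;10m [38;2;4;2;10m[48;2;4;2;10m [38;2;4;2;10m[48;2;4;2;10m [38;2;4;2;10m[48;2;4;2;10m [0m
[38;2;4;2;10m[48;2;4;2;10m [38;2;4;2;10m[48;2;4;2;10m [38;2;4;2;10m[48;2;4;2;10m [38;2;4;2;10m[48;2;4;2;10m [38;2;4;2;10m[48;2;4;2;10m [38;2;4;2;10m[48;2;4;2;10m [38;2;4;2;10m[48;2;4;2;10m [38;2;4;2;10m[48;2;4;2;11m🬎[38;2;4;2;10m[48;2;5;2;11m🬎[38;2;4;2;10m[48;2;6;2;14m🬎[0m
[38;2;4;2;10m[48;2;5;2;12m🬎[38;2;4;2;10m[48;2;8;2;17m🬎[38;2;6;2;13m[48;2;25;6;45m🬝[38;2;14;4;26m[48;2;214;80;59m🬝[38;2;6;2;13m[48;2;253;237;44m🬎[38;2;10;3;21m[48;2;254;249;49m🬎[38;2;41;10;42m[48;2;254;249;49m🬎[38;2;8;2;17m[48;2;253;235;43m🬂[38;2;35;8;53m[48;2;252;219;37m🬡[38;2;252;222;38m[48;2;35;8;53m🬍[0m
[38;2;254;249;49m[48;2;45;11;66m🬋[38;2;253;226;40m[48;2;11;3;23m🬎[38;2;253;231;41m[48;2;42;10;38m🬆[38;2;254;249;49m[48;2;15;4;28m🬂[38;2;254;240;45m[48;2;7;2;16m🬂[38;2;201;54;78m[48;2;13;3;26m🬀[38;2;19;5;35m[48;2;4;2;10m🬂[38;2;8;2;17m[48;2;4;2;10m🬂[38;2;5;2;12m[48;2;4;2;10m🬂[38;2;4;2;11m[48;2;4;2;10m🬂[0m
</frame>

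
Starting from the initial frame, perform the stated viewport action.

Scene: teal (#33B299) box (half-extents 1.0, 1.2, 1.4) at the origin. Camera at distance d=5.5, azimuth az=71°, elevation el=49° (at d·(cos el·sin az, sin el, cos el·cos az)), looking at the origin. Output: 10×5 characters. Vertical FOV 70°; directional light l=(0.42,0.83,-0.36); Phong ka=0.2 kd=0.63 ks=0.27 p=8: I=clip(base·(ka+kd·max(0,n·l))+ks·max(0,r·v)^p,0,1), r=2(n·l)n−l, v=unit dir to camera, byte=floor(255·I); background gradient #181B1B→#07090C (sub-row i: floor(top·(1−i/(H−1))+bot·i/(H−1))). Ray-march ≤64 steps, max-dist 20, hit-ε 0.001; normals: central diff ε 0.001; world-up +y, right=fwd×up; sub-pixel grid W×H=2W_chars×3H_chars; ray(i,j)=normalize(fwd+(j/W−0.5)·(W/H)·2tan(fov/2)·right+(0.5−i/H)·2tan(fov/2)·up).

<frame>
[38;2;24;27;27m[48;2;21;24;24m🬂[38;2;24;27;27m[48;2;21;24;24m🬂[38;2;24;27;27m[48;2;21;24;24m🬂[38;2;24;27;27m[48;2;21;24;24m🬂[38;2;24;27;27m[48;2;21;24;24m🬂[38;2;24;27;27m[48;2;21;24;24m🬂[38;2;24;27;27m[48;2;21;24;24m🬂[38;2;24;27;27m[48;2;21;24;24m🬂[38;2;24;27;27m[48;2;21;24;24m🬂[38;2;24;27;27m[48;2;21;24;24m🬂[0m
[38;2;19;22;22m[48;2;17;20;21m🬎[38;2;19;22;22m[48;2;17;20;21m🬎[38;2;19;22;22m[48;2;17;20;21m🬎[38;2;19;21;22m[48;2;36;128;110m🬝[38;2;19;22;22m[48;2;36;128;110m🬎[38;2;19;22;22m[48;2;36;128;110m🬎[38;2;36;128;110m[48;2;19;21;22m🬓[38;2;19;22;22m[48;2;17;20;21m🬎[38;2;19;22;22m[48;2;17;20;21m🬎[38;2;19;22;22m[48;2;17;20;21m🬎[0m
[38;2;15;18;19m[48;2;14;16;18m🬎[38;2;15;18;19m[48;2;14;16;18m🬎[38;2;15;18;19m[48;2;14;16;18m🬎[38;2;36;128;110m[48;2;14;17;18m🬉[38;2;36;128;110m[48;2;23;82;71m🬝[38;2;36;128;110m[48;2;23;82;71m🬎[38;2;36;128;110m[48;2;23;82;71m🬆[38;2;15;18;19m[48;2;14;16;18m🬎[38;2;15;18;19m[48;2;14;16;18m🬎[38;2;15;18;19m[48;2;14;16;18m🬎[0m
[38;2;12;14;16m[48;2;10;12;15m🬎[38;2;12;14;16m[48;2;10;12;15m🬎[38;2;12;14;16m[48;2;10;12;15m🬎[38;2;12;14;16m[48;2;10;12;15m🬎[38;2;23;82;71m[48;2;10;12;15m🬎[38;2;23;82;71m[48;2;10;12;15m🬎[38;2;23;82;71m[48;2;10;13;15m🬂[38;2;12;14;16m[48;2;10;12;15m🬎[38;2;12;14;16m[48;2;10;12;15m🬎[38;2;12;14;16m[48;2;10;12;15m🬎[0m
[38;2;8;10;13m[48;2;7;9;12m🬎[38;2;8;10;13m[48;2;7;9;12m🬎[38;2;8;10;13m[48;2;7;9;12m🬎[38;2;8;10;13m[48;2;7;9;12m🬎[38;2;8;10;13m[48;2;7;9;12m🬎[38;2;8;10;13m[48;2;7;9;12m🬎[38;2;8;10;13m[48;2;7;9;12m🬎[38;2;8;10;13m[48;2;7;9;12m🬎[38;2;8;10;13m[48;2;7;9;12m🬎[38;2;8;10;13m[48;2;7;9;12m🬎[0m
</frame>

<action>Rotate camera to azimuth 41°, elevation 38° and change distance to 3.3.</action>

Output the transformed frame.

<frame>
[38;2;24;27;27m[48;2;21;24;24m🬂[38;2;24;27;27m[48;2;21;24;24m🬂[38;2;24;27;27m[48;2;21;24;24m🬂[38;2;24;27;27m[48;2;21;24;24m🬂[38;2;24;27;27m[48;2;21;24;24m🬂[38;2;24;27;27m[48;2;21;24;24m🬂[38;2;24;27;27m[48;2;21;24;24m🬂[38;2;24;27;27m[48;2;21;24;24m🬂[38;2;24;27;27m[48;2;21;24;24m🬂[38;2;24;27;27m[48;2;21;24;24m🬂[0m
[38;2;19;22;22m[48;2;17;20;21m🬎[38;2;36;128;110m[48;2;17;24;23m🬇[38;2;20;23;23m[48;2;36;128;110m🬂[38;2;20;23;23m[48;2;36;128;110m🬀[38;2;36;128;110m[48;2;36;128;110m [38;2;36;128;110m[48;2;36;128;110m [38;2;36;128;110m[48;2;37;128;110m🬝[38;2;36;128;110m[48;2;23;82;71m🬆[38;2;19;22;22m[48;2;17;20;21m🬎[38;2;19;22;22m[48;2;17;20;21m🬎[0m
[38;2;15;18;19m[48;2;14;16;18m🬎[38;2;10;35;30m[48;2;14;17;18m🬁[38;2;10;35;30m[48;2;36;128;110m🬺[38;2;36;128;110m[48;2;10;35;30m🬊[38;2;36;128;110m[48;2;37;128;110m🬝[38;2;36;128;110m[48;2;23;82;71m🬆[38;2;37;128;110m[48;2;23;82;71m🬀[38;2;23;82;71m[48;2;14;17;18m🬕[38;2;15;18;19m[48;2;14;16;18m🬎[38;2;15;18;19m[48;2;14;16;18m🬎[0m
[38;2;12;14;16m[48;2;10;12;15m🬎[38;2;12;14;16m[48;2;10;12;15m🬎[38;2;10;35;30m[48;2;11;13;15m🬉[38;2;10;35;30m[48;2;10;35;30m [38;2;10;35;30m[48;2;23;82;71m▌[38;2;23;82;71m[48;2;23;82;71m [38;2;23;82;71m[48;2;10;12;15m🬝[38;2;23;82;71m[48;2;11;13;15m🬀[38;2;12;14;16m[48;2;10;12;15m🬎[38;2;12;14;16m[48;2;10;12;15m🬎[0m
[38;2;8;10;13m[48;2;7;9;12m🬎[38;2;8;10;13m[48;2;7;9;12m🬎[38;2;8;10;13m[48;2;7;9;12m🬎[38;2;10;35;30m[48;2;7;9;12m🬁[38;2;10;35;30m[48;2;23;82;71m🬺[38;2;23;82;71m[48;2;7;9;12m🬝[38;2;8;10;13m[48;2;7;9;12m🬎[38;2;8;10;13m[48;2;7;9;12m🬎[38;2;8;10;13m[48;2;7;9;12m🬎[38;2;8;10;13m[48;2;7;9;12m🬎[0m
</frame>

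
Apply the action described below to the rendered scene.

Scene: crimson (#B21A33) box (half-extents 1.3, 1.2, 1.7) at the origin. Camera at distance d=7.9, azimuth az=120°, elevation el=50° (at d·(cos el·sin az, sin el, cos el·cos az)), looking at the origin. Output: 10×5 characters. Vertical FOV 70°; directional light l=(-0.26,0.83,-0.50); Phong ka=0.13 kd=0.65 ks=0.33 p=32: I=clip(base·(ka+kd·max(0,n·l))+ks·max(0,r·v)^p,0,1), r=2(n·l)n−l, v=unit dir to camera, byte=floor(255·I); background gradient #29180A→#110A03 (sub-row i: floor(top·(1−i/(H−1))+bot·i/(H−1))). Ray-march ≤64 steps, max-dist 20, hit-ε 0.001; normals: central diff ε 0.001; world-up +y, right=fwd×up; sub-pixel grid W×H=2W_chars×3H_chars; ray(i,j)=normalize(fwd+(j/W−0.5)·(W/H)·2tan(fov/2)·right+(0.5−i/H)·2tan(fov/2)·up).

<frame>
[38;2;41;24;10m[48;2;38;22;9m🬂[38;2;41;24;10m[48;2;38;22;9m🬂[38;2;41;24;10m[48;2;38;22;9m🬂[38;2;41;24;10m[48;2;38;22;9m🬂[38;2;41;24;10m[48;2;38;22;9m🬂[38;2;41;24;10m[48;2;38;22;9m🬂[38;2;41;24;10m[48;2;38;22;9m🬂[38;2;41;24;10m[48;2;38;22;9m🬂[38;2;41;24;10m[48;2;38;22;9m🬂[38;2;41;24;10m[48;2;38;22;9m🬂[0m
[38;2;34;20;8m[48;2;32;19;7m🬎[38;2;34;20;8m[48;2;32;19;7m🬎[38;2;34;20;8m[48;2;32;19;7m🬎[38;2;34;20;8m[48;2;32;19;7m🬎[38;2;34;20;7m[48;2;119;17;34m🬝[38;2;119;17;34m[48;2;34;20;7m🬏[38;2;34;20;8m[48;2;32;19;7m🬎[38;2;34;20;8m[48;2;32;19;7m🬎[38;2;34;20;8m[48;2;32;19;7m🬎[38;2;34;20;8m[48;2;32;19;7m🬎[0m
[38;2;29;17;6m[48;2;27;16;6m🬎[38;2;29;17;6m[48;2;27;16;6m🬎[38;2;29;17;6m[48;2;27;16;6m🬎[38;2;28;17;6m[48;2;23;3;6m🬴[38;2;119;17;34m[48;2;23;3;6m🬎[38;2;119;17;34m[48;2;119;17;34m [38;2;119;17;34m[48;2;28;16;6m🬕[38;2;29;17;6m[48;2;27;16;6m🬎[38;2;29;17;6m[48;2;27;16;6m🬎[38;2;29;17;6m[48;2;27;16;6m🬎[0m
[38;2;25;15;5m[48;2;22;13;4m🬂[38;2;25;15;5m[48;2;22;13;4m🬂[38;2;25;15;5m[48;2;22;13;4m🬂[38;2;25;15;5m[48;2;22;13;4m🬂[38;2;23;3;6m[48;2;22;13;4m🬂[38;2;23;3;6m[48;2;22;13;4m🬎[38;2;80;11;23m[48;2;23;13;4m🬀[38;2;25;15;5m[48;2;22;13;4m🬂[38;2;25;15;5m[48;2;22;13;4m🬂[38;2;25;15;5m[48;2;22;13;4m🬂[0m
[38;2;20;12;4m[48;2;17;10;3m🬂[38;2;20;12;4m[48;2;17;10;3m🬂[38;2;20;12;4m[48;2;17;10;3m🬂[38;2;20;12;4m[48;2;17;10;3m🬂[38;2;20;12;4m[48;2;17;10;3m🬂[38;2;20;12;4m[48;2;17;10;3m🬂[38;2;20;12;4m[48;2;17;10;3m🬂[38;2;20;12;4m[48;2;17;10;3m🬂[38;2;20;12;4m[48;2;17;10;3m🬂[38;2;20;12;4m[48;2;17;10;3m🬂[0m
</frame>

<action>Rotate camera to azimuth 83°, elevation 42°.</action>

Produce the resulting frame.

<frame>
[38;2;41;24;10m[48;2;38;22;9m🬂[38;2;41;24;10m[48;2;38;22;9m🬂[38;2;41;24;10m[48;2;38;22;9m🬂[38;2;41;24;10m[48;2;38;22;9m🬂[38;2;41;24;10m[48;2;38;22;9m🬂[38;2;41;24;10m[48;2;38;22;9m🬂[38;2;41;24;10m[48;2;38;22;9m🬂[38;2;41;24;10m[48;2;38;22;9m🬂[38;2;41;24;10m[48;2;38;22;9m🬂[38;2;41;24;10m[48;2;38;22;9m🬂[0m
[38;2;34;20;8m[48;2;32;19;7m🬎[38;2;34;20;8m[48;2;32;19;7m🬎[38;2;34;20;8m[48;2;32;19;7m🬎[38;2;34;20;8m[48;2;32;19;7m🬎[38;2;34;20;8m[48;2;32;19;7m🬎[38;2;34;20;8m[48;2;32;19;7m🬎[38;2;34;20;8m[48;2;32;19;7m🬎[38;2;34;20;8m[48;2;32;19;7m🬎[38;2;34;20;8m[48;2;32;19;7m🬎[38;2;34;20;8m[48;2;32;19;7m🬎[0m
[38;2;29;17;6m[48;2;27;16;6m🬎[38;2;29;17;6m[48;2;27;16;6m🬎[38;2;29;17;6m[48;2;27;16;6m🬎[38;2;29;17;6m[48;2;27;16;6m🬎[38;2;119;17;34m[48;2;23;3;6m🬎[38;2;119;17;34m[48;2;23;3;6m🬎[38;2;119;17;34m[48;2;26;12;6m🬌[38;2;29;17;6m[48;2;27;16;6m🬎[38;2;29;17;6m[48;2;27;16;6m🬎[38;2;29;17;6m[48;2;27;16;6m🬎[0m
[38;2;25;15;5m[48;2;22;13;4m🬂[38;2;25;15;5m[48;2;22;13;4m🬂[38;2;25;15;5m[48;2;22;13;4m🬂[38;2;25;15;5m[48;2;22;13;4m🬂[38;2;23;3;6m[48;2;22;13;4m🬎[38;2;23;3;6m[48;2;22;13;4m🬂[38;2;23;3;6m[48;2;23;13;4m🬀[38;2;25;15;5m[48;2;22;13;4m🬂[38;2;25;15;5m[48;2;22;13;4m🬂[38;2;25;15;5m[48;2;22;13;4m🬂[0m
[38;2;20;12;4m[48;2;17;10;3m🬂[38;2;20;12;4m[48;2;17;10;3m🬂[38;2;20;12;4m[48;2;17;10;3m🬂[38;2;20;12;4m[48;2;17;10;3m🬂[38;2;20;12;4m[48;2;17;10;3m🬂[38;2;20;12;4m[48;2;17;10;3m🬂[38;2;20;12;4m[48;2;17;10;3m🬂[38;2;20;12;4m[48;2;17;10;3m🬂[38;2;20;12;4m[48;2;17;10;3m🬂[38;2;20;12;4m[48;2;17;10;3m🬂[0m
</frame>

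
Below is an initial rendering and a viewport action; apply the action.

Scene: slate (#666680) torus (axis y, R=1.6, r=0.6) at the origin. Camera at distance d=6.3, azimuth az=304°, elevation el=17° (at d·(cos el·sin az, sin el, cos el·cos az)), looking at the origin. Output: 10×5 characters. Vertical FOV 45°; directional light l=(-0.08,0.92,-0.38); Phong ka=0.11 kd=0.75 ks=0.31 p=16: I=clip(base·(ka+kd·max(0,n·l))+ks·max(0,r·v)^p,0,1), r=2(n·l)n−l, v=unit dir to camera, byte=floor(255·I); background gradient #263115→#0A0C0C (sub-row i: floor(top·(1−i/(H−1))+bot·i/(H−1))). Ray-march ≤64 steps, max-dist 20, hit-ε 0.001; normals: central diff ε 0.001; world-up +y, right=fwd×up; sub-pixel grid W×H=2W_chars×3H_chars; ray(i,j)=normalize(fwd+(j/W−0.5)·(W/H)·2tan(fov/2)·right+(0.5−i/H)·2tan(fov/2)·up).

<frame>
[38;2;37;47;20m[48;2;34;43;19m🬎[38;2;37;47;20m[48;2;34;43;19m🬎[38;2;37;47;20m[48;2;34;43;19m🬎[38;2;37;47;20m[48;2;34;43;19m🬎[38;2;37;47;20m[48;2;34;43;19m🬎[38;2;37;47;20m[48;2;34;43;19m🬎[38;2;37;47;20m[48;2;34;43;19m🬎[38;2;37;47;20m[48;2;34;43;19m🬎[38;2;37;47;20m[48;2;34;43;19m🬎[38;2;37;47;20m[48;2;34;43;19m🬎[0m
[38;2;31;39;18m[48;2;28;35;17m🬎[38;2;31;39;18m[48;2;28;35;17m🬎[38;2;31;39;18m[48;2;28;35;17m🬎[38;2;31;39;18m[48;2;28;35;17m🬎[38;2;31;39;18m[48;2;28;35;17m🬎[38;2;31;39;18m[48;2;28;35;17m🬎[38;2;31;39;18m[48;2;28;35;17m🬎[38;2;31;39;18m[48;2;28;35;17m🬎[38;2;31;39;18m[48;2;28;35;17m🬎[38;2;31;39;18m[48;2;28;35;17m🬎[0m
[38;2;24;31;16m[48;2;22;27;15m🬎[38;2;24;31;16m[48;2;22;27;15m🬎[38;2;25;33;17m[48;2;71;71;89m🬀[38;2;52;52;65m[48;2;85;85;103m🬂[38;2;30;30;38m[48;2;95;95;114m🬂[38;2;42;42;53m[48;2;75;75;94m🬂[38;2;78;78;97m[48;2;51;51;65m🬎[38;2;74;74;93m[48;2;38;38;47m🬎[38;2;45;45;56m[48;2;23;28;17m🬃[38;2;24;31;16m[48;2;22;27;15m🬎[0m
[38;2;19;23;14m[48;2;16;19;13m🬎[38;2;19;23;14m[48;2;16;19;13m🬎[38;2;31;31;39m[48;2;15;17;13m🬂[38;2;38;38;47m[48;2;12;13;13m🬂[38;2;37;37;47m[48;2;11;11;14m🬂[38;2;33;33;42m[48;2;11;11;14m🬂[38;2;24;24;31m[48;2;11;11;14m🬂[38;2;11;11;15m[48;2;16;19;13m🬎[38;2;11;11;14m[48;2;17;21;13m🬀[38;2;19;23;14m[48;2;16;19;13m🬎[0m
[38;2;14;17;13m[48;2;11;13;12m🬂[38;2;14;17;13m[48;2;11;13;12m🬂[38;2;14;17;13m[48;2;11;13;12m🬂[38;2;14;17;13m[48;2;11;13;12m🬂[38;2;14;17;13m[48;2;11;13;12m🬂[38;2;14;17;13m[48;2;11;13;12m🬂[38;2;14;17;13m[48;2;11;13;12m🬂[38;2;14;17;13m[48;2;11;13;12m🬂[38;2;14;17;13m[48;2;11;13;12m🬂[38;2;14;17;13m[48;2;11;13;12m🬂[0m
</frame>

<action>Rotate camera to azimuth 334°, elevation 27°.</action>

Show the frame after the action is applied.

<frame>
[38;2;37;47;20m[48;2;34;43;19m🬎[38;2;37;47;20m[48;2;34;43;19m🬎[38;2;37;47;20m[48;2;34;43;19m🬎[38;2;37;47;20m[48;2;34;43;19m🬎[38;2;37;47;20m[48;2;34;43;19m🬎[38;2;37;47;20m[48;2;34;43;19m🬎[38;2;37;47;20m[48;2;34;43;19m🬎[38;2;37;47;20m[48;2;34;43;19m🬎[38;2;37;47;20m[48;2;34;43;19m🬎[38;2;37;47;20m[48;2;34;43;19m🬎[0m
[38;2;31;39;18m[48;2;28;35;17m🬎[38;2;31;39;18m[48;2;28;35;17m🬎[38;2;31;39;18m[48;2;28;35;17m🬎[38;2;30;38;18m[48;2;75;75;94m🬝[38;2;31;39;18m[48;2;65;65;80m🬎[38;2;31;39;18m[48;2;91;91;106m🬎[38;2;31;39;18m[48;2;106;106;125m🬎[38;2;31;39;18m[48;2;28;35;17m🬎[38;2;31;39;18m[48;2;28;35;17m🬎[38;2;31;39;18m[48;2;28;35;17m🬎[0m
[38;2;24;31;16m[48;2;22;27;15m🬎[38;2;24;31;16m[48;2;22;27;15m🬎[38;2;25;33;17m[48;2;74;74;94m🬀[38;2;27;27;34m[48;2;81;81;100m🬉[38;2;11;11;15m[48;2;83;83;104m🬎[38;2;12;12;15m[48;2;85;85;107m🬎[38;2;24;24;31m[48;2;69;69;86m🬄[38;2;81;81;101m[48;2;64;64;80m🬎[38;2;47;47;59m[48;2;24;30;16m🬓[38;2;24;31;16m[48;2;22;27;15m🬎[0m
[38;2;19;23;14m[48;2;16;19;13m🬎[38;2;19;23;14m[48;2;16;19;13m🬎[38;2;44;44;55m[48;2;15;16;17m🬂[38;2;67;67;81m[48;2;22;22;28m🬂[38;2;108;108;124m[48;2;24;24;31m🬂[38;2;87;87;103m[48;2;23;23;30m🬂[38;2;57;57;71m[48;2;19;19;24m🬂[38;2;38;38;48m[48;2;12;12;15m🬂[38;2;17;21;13m[48;2;12;12;15m🬷[38;2;19;23;14m[48;2;16;19;13m🬎[0m
[38;2;14;17;13m[48;2;11;13;12m🬂[38;2;14;17;13m[48;2;11;13;12m🬂[38;2;14;17;13m[48;2;11;13;12m🬂[38;2;12;15;12m[48;2;10;11;12m🬌[38;2;10;11;13m[48;2;12;14;12m🬰[38;2;10;11;13m[48;2;12;14;12m🬰[38;2;10;11;13m[48;2;12;14;12m🬰[38;2;14;17;13m[48;2;11;13;12m🬂[38;2;14;17;13m[48;2;11;13;12m🬂[38;2;14;17;13m[48;2;11;13;12m🬂[0m
</frame>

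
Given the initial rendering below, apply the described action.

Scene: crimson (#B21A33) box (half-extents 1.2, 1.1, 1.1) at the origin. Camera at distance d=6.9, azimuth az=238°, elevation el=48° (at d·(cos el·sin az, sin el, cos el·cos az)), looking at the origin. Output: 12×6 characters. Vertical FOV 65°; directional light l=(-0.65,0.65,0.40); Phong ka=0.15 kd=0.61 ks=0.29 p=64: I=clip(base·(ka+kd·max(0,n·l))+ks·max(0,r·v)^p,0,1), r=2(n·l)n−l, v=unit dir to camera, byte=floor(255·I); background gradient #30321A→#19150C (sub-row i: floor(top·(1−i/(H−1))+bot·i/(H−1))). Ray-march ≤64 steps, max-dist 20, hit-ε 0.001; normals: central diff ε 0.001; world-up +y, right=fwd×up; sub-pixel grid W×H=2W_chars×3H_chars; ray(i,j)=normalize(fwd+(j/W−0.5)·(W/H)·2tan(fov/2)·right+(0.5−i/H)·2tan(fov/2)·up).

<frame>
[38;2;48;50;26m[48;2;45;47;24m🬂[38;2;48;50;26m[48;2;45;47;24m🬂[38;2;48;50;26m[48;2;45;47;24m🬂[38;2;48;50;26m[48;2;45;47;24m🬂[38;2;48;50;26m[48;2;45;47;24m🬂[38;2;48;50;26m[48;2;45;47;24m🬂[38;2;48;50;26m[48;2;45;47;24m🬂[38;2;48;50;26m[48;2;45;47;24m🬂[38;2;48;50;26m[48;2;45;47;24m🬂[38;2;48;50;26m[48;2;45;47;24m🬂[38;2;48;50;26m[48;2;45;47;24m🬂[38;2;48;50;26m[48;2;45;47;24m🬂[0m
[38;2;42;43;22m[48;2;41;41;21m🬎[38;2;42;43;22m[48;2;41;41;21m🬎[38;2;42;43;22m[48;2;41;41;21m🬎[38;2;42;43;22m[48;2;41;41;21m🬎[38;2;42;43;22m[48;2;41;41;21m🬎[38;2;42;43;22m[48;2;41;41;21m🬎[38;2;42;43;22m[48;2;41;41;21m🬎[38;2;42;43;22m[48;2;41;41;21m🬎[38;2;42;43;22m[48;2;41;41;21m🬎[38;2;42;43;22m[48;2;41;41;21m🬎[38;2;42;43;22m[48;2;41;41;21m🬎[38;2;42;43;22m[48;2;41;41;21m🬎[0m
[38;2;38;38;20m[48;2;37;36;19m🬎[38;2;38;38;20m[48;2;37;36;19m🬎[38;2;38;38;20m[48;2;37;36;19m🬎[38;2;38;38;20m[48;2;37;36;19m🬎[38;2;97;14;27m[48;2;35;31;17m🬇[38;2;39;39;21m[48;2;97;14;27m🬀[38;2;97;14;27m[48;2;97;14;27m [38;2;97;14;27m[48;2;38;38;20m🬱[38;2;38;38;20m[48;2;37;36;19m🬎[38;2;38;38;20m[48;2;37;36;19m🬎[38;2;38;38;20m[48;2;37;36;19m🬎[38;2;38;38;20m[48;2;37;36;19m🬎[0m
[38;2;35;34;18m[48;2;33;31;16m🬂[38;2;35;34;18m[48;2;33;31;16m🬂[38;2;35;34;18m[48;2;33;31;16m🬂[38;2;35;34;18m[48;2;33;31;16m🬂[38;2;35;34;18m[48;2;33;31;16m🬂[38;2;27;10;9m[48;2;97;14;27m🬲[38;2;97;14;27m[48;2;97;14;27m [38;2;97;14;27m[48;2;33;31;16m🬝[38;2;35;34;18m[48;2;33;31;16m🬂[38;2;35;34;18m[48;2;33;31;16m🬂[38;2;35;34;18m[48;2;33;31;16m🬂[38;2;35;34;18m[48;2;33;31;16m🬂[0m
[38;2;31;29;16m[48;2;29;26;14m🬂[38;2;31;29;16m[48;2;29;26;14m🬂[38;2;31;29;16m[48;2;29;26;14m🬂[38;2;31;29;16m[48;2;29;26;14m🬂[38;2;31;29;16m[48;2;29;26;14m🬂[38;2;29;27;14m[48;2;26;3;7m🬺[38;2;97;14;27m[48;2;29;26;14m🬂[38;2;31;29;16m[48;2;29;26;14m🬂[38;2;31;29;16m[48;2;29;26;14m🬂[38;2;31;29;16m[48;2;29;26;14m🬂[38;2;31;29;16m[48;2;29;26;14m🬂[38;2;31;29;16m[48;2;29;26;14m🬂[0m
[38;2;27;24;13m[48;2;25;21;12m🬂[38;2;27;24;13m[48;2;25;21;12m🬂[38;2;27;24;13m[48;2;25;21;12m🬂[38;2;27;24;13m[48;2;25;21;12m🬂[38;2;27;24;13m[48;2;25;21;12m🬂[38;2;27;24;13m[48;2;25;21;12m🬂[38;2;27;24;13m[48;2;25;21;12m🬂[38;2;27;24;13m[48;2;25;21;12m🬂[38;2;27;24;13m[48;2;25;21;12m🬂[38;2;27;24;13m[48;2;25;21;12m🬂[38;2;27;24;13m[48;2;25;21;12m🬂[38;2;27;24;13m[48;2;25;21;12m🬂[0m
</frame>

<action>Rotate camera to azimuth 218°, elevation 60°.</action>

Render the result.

<frame>
[38;2;48;50;26m[48;2;45;47;24m🬂[38;2;48;50;26m[48;2;45;47;24m🬂[38;2;48;50;26m[48;2;45;47;24m🬂[38;2;48;50;26m[48;2;45;47;24m🬂[38;2;48;50;26m[48;2;45;47;24m🬂[38;2;48;50;26m[48;2;45;47;24m🬂[38;2;48;50;26m[48;2;45;47;24m🬂[38;2;48;50;26m[48;2;45;47;24m🬂[38;2;48;50;26m[48;2;45;47;24m🬂[38;2;48;50;26m[48;2;45;47;24m🬂[38;2;48;50;26m[48;2;45;47;24m🬂[38;2;48;50;26m[48;2;45;47;24m🬂[0m
[38;2;42;43;22m[48;2;41;41;21m🬎[38;2;42;43;22m[48;2;41;41;21m🬎[38;2;42;43;22m[48;2;41;41;21m🬎[38;2;42;43;22m[48;2;41;41;21m🬎[38;2;42;43;22m[48;2;41;41;21m🬎[38;2;42;43;22m[48;2;41;41;21m🬎[38;2;42;43;22m[48;2;41;41;21m🬎[38;2;42;43;22m[48;2;41;41;21m🬎[38;2;42;43;22m[48;2;41;41;21m🬎[38;2;42;43;22m[48;2;41;41;21m🬎[38;2;42;43;22m[48;2;41;41;21m🬎[38;2;42;43;22m[48;2;41;41;21m🬎[0m
[38;2;38;38;20m[48;2;37;36;19m🬎[38;2;38;38;20m[48;2;37;36;19m🬎[38;2;38;38;20m[48;2;37;36;19m🬎[38;2;38;38;20m[48;2;37;36;19m🬎[38;2;38;38;20m[48;2;97;14;27m🬝[38;2;39;39;21m[48;2;97;14;27m🬀[38;2;97;14;27m[48;2;97;14;27m [38;2;39;39;21m[48;2;97;14;27m🬂[38;2;38;38;20m[48;2;37;36;19m🬎[38;2;38;38;20m[48;2;37;36;19m🬎[38;2;38;38;20m[48;2;37;36;19m🬎[38;2;38;38;20m[48;2;37;36;19m🬎[0m
[38;2;35;34;18m[48;2;33;31;16m🬂[38;2;35;34;18m[48;2;33;31;16m🬂[38;2;35;34;18m[48;2;33;31;16m🬂[38;2;35;34;18m[48;2;33;31;16m🬂[38;2;33;32;16m[48;2;26;3;7m🬲[38;2;97;14;27m[48;2;28;12;10m🬊[38;2;97;14;27m[48;2;26;3;7m🬬[38;2;97;14;27m[48;2;33;31;16m🬆[38;2;35;34;18m[48;2;33;31;16m🬂[38;2;35;34;18m[48;2;33;31;16m🬂[38;2;35;34;18m[48;2;33;31;16m🬂[38;2;35;34;18m[48;2;33;31;16m🬂[0m
[38;2;31;29;16m[48;2;29;26;14m🬂[38;2;31;29;16m[48;2;29;26;14m🬂[38;2;31;29;16m[48;2;29;26;14m🬂[38;2;31;29;16m[48;2;29;26;14m🬂[38;2;31;29;16m[48;2;29;26;14m🬂[38;2;31;29;16m[48;2;29;26;14m🬂[38;2;28;21;13m[48;2;97;14;27m🬺[38;2;31;29;16m[48;2;29;26;14m🬂[38;2;31;29;16m[48;2;29;26;14m🬂[38;2;31;29;16m[48;2;29;26;14m🬂[38;2;31;29;16m[48;2;29;26;14m🬂[38;2;31;29;16m[48;2;29;26;14m🬂[0m
[38;2;27;24;13m[48;2;25;21;12m🬂[38;2;27;24;13m[48;2;25;21;12m🬂[38;2;27;24;13m[48;2;25;21;12m🬂[38;2;27;24;13m[48;2;25;21;12m🬂[38;2;27;24;13m[48;2;25;21;12m🬂[38;2;27;24;13m[48;2;25;21;12m🬂[38;2;27;24;13m[48;2;25;21;12m🬂[38;2;27;24;13m[48;2;25;21;12m🬂[38;2;27;24;13m[48;2;25;21;12m🬂[38;2;27;24;13m[48;2;25;21;12m🬂[38;2;27;24;13m[48;2;25;21;12m🬂[38;2;27;24;13m[48;2;25;21;12m🬂[0m
</frame>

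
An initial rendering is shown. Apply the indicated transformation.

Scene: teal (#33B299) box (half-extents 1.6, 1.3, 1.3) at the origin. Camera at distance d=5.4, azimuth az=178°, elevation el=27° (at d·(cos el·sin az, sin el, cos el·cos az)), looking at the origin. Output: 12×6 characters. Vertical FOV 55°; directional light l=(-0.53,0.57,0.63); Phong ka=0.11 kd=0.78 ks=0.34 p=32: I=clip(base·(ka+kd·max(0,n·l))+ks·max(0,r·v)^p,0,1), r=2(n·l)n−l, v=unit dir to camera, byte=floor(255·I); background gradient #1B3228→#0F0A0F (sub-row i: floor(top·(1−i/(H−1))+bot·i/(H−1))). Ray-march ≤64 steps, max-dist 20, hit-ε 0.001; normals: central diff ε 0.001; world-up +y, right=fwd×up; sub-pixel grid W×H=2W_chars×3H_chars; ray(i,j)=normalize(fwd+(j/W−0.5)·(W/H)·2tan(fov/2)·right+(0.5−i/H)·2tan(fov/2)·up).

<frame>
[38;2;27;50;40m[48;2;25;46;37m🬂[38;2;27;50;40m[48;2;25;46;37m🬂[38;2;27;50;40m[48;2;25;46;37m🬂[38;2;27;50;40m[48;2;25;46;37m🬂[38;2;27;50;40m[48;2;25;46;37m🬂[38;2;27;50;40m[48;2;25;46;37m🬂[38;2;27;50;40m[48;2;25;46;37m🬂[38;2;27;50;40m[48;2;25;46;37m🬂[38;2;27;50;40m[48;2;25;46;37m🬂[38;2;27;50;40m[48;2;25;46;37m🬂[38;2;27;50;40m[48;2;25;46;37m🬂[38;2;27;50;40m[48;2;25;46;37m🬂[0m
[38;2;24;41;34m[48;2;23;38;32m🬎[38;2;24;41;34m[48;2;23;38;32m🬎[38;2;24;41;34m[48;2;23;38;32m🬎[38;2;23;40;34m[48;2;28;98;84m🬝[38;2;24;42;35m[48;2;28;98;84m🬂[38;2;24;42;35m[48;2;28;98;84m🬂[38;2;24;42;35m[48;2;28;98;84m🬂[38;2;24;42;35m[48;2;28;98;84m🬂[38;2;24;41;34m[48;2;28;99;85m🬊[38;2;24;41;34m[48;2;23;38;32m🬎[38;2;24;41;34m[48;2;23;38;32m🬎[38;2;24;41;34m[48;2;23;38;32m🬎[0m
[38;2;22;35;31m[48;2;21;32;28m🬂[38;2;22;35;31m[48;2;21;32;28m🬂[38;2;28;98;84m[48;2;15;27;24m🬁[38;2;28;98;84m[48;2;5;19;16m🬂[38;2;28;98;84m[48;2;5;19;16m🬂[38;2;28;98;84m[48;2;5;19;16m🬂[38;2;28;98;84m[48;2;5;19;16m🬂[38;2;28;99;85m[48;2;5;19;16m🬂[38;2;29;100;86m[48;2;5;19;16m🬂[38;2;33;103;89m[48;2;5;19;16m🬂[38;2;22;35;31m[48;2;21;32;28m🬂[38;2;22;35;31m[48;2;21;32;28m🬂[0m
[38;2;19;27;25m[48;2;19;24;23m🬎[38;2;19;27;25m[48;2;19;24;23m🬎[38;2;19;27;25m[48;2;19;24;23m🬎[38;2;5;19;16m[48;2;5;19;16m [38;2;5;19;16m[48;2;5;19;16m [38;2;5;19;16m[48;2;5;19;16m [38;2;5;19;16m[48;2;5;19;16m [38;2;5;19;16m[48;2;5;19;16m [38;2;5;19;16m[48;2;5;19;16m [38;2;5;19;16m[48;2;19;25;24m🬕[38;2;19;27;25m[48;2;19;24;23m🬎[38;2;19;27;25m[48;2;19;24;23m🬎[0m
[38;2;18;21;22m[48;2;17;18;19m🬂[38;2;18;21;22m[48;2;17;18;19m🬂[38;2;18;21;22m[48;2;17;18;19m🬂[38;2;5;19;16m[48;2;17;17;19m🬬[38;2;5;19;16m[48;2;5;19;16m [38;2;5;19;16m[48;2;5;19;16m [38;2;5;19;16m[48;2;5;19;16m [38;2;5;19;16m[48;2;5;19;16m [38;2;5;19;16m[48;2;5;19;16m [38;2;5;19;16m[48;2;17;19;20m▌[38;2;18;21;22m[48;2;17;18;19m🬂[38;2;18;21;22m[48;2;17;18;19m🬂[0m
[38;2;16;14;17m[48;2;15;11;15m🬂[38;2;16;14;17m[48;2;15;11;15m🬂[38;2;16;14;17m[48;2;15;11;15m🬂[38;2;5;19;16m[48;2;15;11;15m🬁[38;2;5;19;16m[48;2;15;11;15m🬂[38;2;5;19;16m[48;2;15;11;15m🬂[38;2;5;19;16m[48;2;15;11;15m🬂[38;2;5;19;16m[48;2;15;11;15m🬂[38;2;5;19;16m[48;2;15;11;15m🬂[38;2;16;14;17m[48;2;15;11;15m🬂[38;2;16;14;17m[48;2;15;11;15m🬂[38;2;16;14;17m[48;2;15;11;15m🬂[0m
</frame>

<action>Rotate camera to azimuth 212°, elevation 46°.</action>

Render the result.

<frame>
[38;2;27;50;40m[48;2;25;46;37m🬂[38;2;27;50;40m[48;2;25;46;37m🬂[38;2;27;50;40m[48;2;25;46;37m🬂[38;2;27;50;40m[48;2;25;46;37m🬂[38;2;27;50;40m[48;2;25;46;37m🬂[38;2;27;50;40m[48;2;25;46;37m🬂[38;2;27;50;40m[48;2;25;46;37m🬂[38;2;27;50;40m[48;2;25;46;37m🬂[38;2;27;50;40m[48;2;25;46;37m🬂[38;2;27;50;40m[48;2;25;46;37m🬂[38;2;27;50;40m[48;2;25;46;37m🬂[38;2;27;50;40m[48;2;25;46;37m🬂[0m
[38;2;24;41;34m[48;2;23;38;32m🬎[38;2;24;41;34m[48;2;23;38;32m🬎[38;2;24;41;34m[48;2;23;38;32m🬎[38;2;24;41;34m[48;2;28;98;84m🬎[38;2;24;42;35m[48;2;28;98;84m🬀[38;2;28;98;84m[48;2;28;98;84m [38;2;28;98;84m[48;2;24;42;35m🬺[38;2;24;42;35m[48;2;28;98;84m🬂[38;2;28;98;84m[48;2;24;41;34m🬱[38;2;24;41;34m[48;2;28;98;84m🬎[38;2;24;41;34m[48;2;23;38;32m🬎[38;2;24;41;34m[48;2;23;38;32m🬎[0m
[38;2;22;35;31m[48;2;21;32;28m🬂[38;2;22;35;31m[48;2;21;32;28m🬂[38;2;28;98;84m[48;2;13;25;22m🬂[38;2;28;98;84m[48;2;5;19;16m🬎[38;2;28;98;84m[48;2;28;98;84m [38;2;28;98;84m[48;2;28;98;84m [38;2;28;98;84m[48;2;28;98;84m [38;2;28;98;84m[48;2;28;98;84m [38;2;28;98;84m[48;2;28;98;84m [38;2;27;96;83m[48;2;21;32;28m🬕[38;2;22;35;31m[48;2;21;32;28m🬂[38;2;22;35;31m[48;2;21;32;28m🬂[0m
[38;2;19;27;25m[48;2;19;24;23m🬎[38;2;19;27;25m[48;2;19;24;23m🬎[38;2;19;25;24m[48;2;5;19;16m🬺[38;2;5;19;16m[48;2;5;19;16m [38;2;5;19;16m[48;2;5;19;16m [38;2;28;98;84m[48;2;5;19;16m🬂[38;2;28;98;84m[48;2;5;19;16m🬎[38;2;28;98;84m[48;2;5;19;16m🬬[38;2;27;97;83m[48;2;19;24;23m🬝[38;2;19;27;25m[48;2;19;24;23m🬎[38;2;19;27;25m[48;2;19;24;23m🬎[38;2;19;27;25m[48;2;19;24;23m🬎[0m
[38;2;18;21;22m[48;2;17;18;19m🬂[38;2;18;21;22m[48;2;17;18;19m🬂[38;2;18;21;22m[48;2;17;18;19m🬂[38;2;17;18;20m[48;2;5;19;16m🬺[38;2;5;19;16m[48;2;17;17;19m🬎[38;2;5;19;16m[48;2;5;19;16m [38;2;5;19;16m[48;2;5;19;16m [38;2;5;19;16m[48;2;5;19;16m [38;2;26;93;80m[48;2;17;18;20m🬄[38;2;18;21;22m[48;2;17;18;19m🬂[38;2;18;21;22m[48;2;17;18;19m🬂[38;2;18;21;22m[48;2;17;18;19m🬂[0m
[38;2;16;14;17m[48;2;15;11;15m🬂[38;2;16;14;17m[48;2;15;11;15m🬂[38;2;16;14;17m[48;2;15;11;15m🬂[38;2;16;14;17m[48;2;15;11;15m🬂[38;2;16;14;17m[48;2;15;11;15m🬂[38;2;16;14;17m[48;2;15;11;15m🬂[38;2;5;19;16m[48;2;15;10;15m🬊[38;2;26;93;80m[48;2;11;14;15m🬁[38;2;16;14;17m[48;2;15;11;15m🬂[38;2;16;14;17m[48;2;15;11;15m🬂[38;2;16;14;17m[48;2;15;11;15m🬂[38;2;16;14;17m[48;2;15;11;15m🬂[0m
</frame>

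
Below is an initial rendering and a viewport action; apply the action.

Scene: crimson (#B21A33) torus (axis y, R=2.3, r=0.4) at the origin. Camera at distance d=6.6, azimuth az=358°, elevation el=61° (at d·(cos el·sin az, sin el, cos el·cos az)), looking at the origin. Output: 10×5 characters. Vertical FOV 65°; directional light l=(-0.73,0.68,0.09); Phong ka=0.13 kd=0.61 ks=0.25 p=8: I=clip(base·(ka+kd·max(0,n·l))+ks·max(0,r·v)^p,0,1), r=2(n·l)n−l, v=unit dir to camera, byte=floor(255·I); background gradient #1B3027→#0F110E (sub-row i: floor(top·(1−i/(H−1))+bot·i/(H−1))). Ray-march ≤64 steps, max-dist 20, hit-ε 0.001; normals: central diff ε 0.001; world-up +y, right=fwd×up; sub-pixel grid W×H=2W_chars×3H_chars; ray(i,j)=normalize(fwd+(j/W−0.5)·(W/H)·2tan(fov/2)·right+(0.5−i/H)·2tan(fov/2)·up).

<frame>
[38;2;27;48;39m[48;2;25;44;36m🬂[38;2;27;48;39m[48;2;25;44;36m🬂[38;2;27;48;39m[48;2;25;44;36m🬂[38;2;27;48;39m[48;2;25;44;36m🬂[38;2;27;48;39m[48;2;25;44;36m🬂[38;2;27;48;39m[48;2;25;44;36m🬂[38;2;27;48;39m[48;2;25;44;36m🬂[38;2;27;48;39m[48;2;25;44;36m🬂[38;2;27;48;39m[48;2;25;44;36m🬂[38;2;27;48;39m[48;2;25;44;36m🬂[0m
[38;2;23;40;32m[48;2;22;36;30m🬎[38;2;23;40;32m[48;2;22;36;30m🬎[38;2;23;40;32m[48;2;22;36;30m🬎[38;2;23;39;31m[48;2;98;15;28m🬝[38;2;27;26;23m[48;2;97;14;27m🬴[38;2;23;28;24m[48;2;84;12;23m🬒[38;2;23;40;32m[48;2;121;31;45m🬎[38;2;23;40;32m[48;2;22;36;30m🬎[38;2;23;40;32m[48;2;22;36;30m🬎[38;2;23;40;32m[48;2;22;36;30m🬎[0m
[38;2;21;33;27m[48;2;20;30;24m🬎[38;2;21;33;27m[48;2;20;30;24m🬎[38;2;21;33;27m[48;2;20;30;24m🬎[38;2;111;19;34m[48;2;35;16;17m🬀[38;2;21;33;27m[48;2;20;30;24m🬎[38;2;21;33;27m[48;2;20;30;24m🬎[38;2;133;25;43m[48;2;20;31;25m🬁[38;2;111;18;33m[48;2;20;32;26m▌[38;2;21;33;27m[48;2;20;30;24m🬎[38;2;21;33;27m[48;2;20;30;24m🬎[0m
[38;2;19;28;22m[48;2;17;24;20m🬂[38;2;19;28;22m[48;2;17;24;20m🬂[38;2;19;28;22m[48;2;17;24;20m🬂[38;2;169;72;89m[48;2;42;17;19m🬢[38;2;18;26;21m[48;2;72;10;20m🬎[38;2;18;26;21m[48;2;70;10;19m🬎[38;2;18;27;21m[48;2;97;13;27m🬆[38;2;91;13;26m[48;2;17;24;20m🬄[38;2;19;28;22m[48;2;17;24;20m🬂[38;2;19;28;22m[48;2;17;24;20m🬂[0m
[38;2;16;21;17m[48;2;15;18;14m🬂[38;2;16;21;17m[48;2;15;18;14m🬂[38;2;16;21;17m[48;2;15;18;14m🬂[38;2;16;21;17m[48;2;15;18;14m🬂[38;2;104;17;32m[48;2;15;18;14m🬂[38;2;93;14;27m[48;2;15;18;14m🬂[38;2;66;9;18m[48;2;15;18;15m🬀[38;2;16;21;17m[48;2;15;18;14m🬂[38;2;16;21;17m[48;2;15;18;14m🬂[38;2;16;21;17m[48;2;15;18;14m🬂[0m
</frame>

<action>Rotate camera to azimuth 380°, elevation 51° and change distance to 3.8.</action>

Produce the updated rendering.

<frame>
[38;2;27;48;39m[48;2;25;44;36m🬂[38;2;27;48;39m[48;2;25;44;36m🬂[38;2;27;48;39m[48;2;25;44;36m🬂[38;2;27;48;39m[48;2;25;44;36m🬂[38;2;27;48;39m[48;2;25;44;36m🬂[38;2;27;48;39m[48;2;25;44;36m🬂[38;2;27;48;39m[48;2;25;44;36m🬂[38;2;27;48;39m[48;2;25;44;36m🬂[38;2;27;48;39m[48;2;25;44;36m🬂[38;2;27;48;39m[48;2;25;44;36m🬂[0m
[38;2;23;40;32m[48;2;22;36;30m🬎[38;2;23;40;32m[48;2;22;36;30m🬎[38;2;85;16;28m[48;2;23;31;25m🬖[38;2;104;15;30m[48;2;27;11;12m🬁[38;2;81;14;24m[48;2;22;19;18m🬂[38;2;87;16;28m[48;2;24;19;18m🬂[38;2;97;17;30m[48;2;35;16;17m🬊[38;2;58;27;29m[48;2;160;62;79m🬙[38;2;114;18;34m[48;2;23;39;31m🬏[38;2;23;40;32m[48;2;22;36;30m🬎[0m
[38;2;20;32;26m[48;2;126;18;36m🬝[38;2;103;29;41m[48;2;28;14;15m🬔[38;2;23;3;6m[48;2;20;31;25m🬕[38;2;21;33;27m[48;2;20;30;24m🬎[38;2;21;33;27m[48;2;20;30;24m🬎[38;2;21;33;27m[48;2;20;30;24m🬎[38;2;21;33;27m[48;2;20;30;24m🬎[38;2;95;13;27m[48;2;20;31;25m🬁[38;2;159;50;68m[48;2;117;18;35m🬈[38;2;24;26;22m[48;2;102;14;28m🬨[0m
[38;2;145;49;65m[48;2;18;25;20m▐[38;2;38;5;10m[48;2;94;24;35m▐[38;2;18;25;21m[48;2;23;3;6m🬬[38;2;19;28;22m[48;2;17;24;20m🬂[38;2;19;28;22m[48;2;17;24;20m🬂[38;2;19;28;22m[48;2;17;24;20m🬂[38;2;19;28;22m[48;2;17;24;20m🬂[38;2;19;28;22m[48;2;17;24;20m🬂[38;2;125;18;36m[48;2;18;26;21m🬷[38;2;112;16;31m[48;2;68;9;19m▌[0m
[38;2;116;22;37m[48;2;15;18;15m🬉[38;2;97;19;32m[48;2;144;60;73m🬑[38;2;41;12;16m[48;2;94;20;33m🬊[38;2;17;16;13m[48;2;73;10;20m🬎[38;2;15;19;15m[48;2;57;8;16m🬬[38;2;16;21;17m[48;2;15;18;14m🬂[38;2;15;20;16m[48;2;95;13;27m🬎[38;2;16;21;17m[48;2;106;15;30m🬂[38;2;117;17;33m[48;2;97;14;27m🬆[38;2;77;10;21m[48;2;33;9;12m▌[0m
</frame>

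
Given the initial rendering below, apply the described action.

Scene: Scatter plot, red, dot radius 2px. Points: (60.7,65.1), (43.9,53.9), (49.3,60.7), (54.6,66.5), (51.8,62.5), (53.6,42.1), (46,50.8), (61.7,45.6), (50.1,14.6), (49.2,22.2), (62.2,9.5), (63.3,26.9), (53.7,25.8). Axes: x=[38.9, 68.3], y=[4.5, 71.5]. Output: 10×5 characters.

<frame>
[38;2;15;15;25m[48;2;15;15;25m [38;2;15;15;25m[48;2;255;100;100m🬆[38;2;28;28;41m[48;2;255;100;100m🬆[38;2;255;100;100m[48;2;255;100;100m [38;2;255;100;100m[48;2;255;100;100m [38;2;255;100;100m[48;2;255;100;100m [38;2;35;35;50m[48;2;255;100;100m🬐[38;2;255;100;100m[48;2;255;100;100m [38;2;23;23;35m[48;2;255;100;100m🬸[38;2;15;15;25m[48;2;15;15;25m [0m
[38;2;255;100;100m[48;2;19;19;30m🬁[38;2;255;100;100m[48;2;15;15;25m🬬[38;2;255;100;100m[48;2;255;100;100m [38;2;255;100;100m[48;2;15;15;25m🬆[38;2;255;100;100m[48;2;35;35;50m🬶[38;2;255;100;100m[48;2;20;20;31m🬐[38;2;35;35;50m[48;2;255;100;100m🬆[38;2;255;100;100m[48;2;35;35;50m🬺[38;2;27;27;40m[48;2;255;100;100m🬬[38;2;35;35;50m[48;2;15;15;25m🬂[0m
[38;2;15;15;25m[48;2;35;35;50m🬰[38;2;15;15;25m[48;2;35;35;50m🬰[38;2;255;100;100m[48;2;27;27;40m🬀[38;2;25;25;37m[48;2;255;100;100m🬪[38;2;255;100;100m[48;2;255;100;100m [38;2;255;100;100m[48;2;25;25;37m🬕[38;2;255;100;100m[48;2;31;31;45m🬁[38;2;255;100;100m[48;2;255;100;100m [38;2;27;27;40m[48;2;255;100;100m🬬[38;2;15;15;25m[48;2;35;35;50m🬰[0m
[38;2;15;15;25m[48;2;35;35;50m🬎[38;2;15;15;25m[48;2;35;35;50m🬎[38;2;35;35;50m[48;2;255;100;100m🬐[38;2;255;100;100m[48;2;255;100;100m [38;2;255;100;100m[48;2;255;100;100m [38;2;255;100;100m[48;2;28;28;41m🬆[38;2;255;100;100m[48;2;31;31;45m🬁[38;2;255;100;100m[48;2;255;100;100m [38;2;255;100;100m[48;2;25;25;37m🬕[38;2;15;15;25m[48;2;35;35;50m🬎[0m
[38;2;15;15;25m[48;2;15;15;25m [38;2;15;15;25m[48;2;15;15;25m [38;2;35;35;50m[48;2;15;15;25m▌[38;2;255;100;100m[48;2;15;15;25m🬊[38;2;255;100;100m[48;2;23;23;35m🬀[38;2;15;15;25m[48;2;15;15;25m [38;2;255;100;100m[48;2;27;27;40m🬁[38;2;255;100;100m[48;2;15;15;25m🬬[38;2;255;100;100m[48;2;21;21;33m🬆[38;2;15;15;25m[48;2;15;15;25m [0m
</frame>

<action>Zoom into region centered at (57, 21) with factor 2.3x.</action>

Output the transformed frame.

<frame>
[38;2;15;15;25m[48;2;15;15;25m [38;2;15;15;25m[48;2;15;15;25m [38;2;23;23;35m[48;2;255;100;100m🬬[38;2;15;15;25m[48;2;15;15;25m [38;2;35;35;50m[48;2;15;15;25m▌[38;2;15;15;25m[48;2;15;15;25m [38;2;35;35;50m[48;2;15;15;25m▌[38;2;15;15;25m[48;2;15;15;25m [38;2;35;35;50m[48;2;15;15;25m▌[38;2;15;15;25m[48;2;255;100;100m🬬[0m
[38;2;35;35;50m[48;2;15;15;25m🬂[38;2;255;100;100m[48;2;25;25;37m🬫[38;2;255;100;100m[48;2;255;100;100m [38;2;255;100;100m[48;2;23;23;35m🬃[38;2;35;35;50m[48;2;15;15;25m🬕[38;2;35;35;50m[48;2;15;15;25m🬂[38;2;35;35;50m[48;2;15;15;25m🬕[38;2;35;35;50m[48;2;15;15;25m🬂[38;2;35;35;50m[48;2;255;100;100m🬐[38;2;255;100;100m[48;2;255;100;100m [0m
[38;2;23;23;35m[48;2;255;100;100m🬬[38;2;15;15;25m[48;2;35;35;50m🬰[38;2;255;100;100m[48;2;27;27;40m🬀[38;2;15;15;25m[48;2;35;35;50m🬰[38;2;35;35;50m[48;2;15;15;25m🬛[38;2;15;15;25m[48;2;35;35;50m🬰[38;2;35;35;50m[48;2;15;15;25m🬛[38;2;15;15;25m[48;2;35;35;50m🬰[38;2;35;35;50m[48;2;15;15;25m🬛[38;2;255;100;100m[48;2;23;23;35m🬀[0m
[38;2;255;100;100m[48;2;255;100;100m [38;2;23;23;35m[48;2;255;100;100m🬸[38;2;35;35;50m[48;2;15;15;25m🬲[38;2;15;15;25m[48;2;35;35;50m🬎[38;2;35;35;50m[48;2;15;15;25m🬲[38;2;15;15;25m[48;2;35;35;50m🬎[38;2;35;35;50m[48;2;15;15;25m🬲[38;2;15;15;25m[48;2;35;35;50m🬎[38;2;28;28;41m[48;2;255;100;100m🬆[38;2;19;19;30m[48;2;255;100;100m🬬[0m
[38;2;255;100;100m[48;2;15;15;25m🬀[38;2;15;15;25m[48;2;15;15;25m [38;2;35;35;50m[48;2;15;15;25m▌[38;2;15;15;25m[48;2;15;15;25m [38;2;35;35;50m[48;2;15;15;25m▌[38;2;15;15;25m[48;2;15;15;25m [38;2;35;35;50m[48;2;15;15;25m▌[38;2;15;15;25m[48;2;255;100;100m🬺[38;2;255;100;100m[48;2;35;35;50m🬬[38;2;255;100;100m[48;2;15;15;25m🬆[0m
</frame>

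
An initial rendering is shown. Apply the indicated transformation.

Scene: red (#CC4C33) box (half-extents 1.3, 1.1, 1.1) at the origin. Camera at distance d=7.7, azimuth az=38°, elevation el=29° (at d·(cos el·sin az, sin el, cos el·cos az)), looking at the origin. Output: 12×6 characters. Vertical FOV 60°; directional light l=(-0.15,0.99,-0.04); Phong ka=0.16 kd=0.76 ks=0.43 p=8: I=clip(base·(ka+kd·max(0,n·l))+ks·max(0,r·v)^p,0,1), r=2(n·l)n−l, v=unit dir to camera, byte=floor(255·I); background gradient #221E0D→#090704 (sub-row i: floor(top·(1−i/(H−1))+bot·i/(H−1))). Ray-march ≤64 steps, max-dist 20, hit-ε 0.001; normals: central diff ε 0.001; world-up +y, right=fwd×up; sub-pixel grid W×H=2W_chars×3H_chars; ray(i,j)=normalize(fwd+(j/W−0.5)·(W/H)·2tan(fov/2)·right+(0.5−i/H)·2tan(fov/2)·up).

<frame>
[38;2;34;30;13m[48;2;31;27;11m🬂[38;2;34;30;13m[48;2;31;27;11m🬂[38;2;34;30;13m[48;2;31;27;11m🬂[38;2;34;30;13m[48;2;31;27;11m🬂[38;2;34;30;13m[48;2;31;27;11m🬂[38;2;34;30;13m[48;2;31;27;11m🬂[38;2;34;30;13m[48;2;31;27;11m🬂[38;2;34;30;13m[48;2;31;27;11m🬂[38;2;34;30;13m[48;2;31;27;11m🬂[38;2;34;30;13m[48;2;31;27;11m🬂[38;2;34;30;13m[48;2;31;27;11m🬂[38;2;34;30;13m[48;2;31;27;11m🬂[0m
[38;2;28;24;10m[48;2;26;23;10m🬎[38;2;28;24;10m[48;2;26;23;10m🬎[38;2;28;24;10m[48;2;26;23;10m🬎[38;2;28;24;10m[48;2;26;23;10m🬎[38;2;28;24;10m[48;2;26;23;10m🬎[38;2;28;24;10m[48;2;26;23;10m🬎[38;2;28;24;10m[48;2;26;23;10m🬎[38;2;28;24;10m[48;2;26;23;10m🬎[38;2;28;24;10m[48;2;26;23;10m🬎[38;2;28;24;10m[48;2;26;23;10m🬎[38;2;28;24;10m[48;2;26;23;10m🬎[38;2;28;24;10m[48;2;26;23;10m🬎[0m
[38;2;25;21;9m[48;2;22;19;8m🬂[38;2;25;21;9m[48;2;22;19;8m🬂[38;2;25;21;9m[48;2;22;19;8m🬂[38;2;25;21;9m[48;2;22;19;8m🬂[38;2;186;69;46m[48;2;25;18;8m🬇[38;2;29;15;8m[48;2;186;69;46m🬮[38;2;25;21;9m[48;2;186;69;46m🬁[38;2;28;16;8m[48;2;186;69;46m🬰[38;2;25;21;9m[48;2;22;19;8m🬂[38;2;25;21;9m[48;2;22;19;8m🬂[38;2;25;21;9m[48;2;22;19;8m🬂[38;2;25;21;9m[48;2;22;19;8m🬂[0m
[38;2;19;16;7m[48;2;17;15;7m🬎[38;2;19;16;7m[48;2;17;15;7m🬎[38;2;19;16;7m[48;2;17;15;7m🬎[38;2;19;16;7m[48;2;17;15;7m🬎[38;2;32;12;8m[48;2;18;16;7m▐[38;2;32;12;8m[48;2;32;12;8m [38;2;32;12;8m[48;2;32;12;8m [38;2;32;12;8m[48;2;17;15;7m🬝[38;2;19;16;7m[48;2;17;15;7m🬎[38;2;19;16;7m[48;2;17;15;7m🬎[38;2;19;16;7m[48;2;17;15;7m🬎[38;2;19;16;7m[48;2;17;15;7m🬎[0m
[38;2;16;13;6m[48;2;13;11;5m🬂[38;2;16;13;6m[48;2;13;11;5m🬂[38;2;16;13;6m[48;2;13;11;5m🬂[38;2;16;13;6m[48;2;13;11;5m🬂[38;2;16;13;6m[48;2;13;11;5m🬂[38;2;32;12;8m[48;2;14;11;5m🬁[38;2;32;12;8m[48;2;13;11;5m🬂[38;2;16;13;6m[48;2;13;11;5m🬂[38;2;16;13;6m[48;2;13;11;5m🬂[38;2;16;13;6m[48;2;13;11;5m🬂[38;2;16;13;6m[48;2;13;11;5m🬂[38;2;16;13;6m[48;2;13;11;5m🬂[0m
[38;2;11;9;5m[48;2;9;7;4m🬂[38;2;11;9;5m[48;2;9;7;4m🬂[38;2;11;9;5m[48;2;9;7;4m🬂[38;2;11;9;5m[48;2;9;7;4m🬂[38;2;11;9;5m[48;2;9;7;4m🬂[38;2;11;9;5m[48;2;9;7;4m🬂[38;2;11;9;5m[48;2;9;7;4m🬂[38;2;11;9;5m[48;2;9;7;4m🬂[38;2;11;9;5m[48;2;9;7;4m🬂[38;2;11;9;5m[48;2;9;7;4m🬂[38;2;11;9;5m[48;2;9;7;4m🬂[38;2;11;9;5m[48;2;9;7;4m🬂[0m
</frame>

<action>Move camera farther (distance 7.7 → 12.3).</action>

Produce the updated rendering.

<frame>
[38;2;34;30;13m[48;2;31;27;11m🬂[38;2;34;30;13m[48;2;31;27;11m🬂[38;2;34;30;13m[48;2;31;27;11m🬂[38;2;34;30;13m[48;2;31;27;11m🬂[38;2;34;30;13m[48;2;31;27;11m🬂[38;2;34;30;13m[48;2;31;27;11m🬂[38;2;34;30;13m[48;2;31;27;11m🬂[38;2;34;30;13m[48;2;31;27;11m🬂[38;2;34;30;13m[48;2;31;27;11m🬂[38;2;34;30;13m[48;2;31;27;11m🬂[38;2;34;30;13m[48;2;31;27;11m🬂[38;2;34;30;13m[48;2;31;27;11m🬂[0m
[38;2;28;24;10m[48;2;26;23;10m🬎[38;2;28;24;10m[48;2;26;23;10m🬎[38;2;28;24;10m[48;2;26;23;10m🬎[38;2;28;24;10m[48;2;26;23;10m🬎[38;2;28;24;10m[48;2;26;23;10m🬎[38;2;28;24;10m[48;2;26;23;10m🬎[38;2;28;24;10m[48;2;26;23;10m🬎[38;2;28;24;10m[48;2;26;23;10m🬎[38;2;28;24;10m[48;2;26;23;10m🬎[38;2;28;24;10m[48;2;26;23;10m🬎[38;2;28;24;10m[48;2;26;23;10m🬎[38;2;28;24;10m[48;2;26;23;10m🬎[0m
[38;2;25;21;9m[48;2;22;19;8m🬂[38;2;25;21;9m[48;2;22;19;8m🬂[38;2;25;21;9m[48;2;22;19;8m🬂[38;2;25;21;9m[48;2;22;19;8m🬂[38;2;25;21;9m[48;2;22;19;8m🬂[38;2;25;18;8m[48;2;186;70;47m🬝[38;2;24;20;9m[48;2;186;70;47m🬎[38;2;32;12;8m[48;2;23;20;8m🬏[38;2;25;21;9m[48;2;22;19;8m🬂[38;2;25;21;9m[48;2;22;19;8m🬂[38;2;25;21;9m[48;2;22;19;8m🬂[38;2;25;21;9m[48;2;22;19;8m🬂[0m
[38;2;19;16;7m[48;2;17;15;7m🬎[38;2;19;16;7m[48;2;17;15;7m🬎[38;2;19;16;7m[48;2;17;15;7m🬎[38;2;19;16;7m[48;2;17;15;7m🬎[38;2;19;16;7m[48;2;17;15;7m🬎[38;2;32;12;8m[48;2;17;15;7m🬎[38;2;32;12;8m[48;2;17;15;7m🬝[38;2;32;12;8m[48;2;18;15;7m🬄[38;2;19;16;7m[48;2;17;15;7m🬎[38;2;19;16;7m[48;2;17;15;7m🬎[38;2;19;16;7m[48;2;17;15;7m🬎[38;2;19;16;7m[48;2;17;15;7m🬎[0m
[38;2;16;13;6m[48;2;13;11;5m🬂[38;2;16;13;6m[48;2;13;11;5m🬂[38;2;16;13;6m[48;2;13;11;5m🬂[38;2;16;13;6m[48;2;13;11;5m🬂[38;2;16;13;6m[48;2;13;11;5m🬂[38;2;16;13;6m[48;2;13;11;5m🬂[38;2;16;13;6m[48;2;13;11;5m🬂[38;2;16;13;6m[48;2;13;11;5m🬂[38;2;16;13;6m[48;2;13;11;5m🬂[38;2;16;13;6m[48;2;13;11;5m🬂[38;2;16;13;6m[48;2;13;11;5m🬂[38;2;16;13;6m[48;2;13;11;5m🬂[0m
[38;2;11;9;5m[48;2;9;7;4m🬂[38;2;11;9;5m[48;2;9;7;4m🬂[38;2;11;9;5m[48;2;9;7;4m🬂[38;2;11;9;5m[48;2;9;7;4m🬂[38;2;11;9;5m[48;2;9;7;4m🬂[38;2;11;9;5m[48;2;9;7;4m🬂[38;2;11;9;5m[48;2;9;7;4m🬂[38;2;11;9;5m[48;2;9;7;4m🬂[38;2;11;9;5m[48;2;9;7;4m🬂[38;2;11;9;5m[48;2;9;7;4m🬂[38;2;11;9;5m[48;2;9;7;4m🬂[38;2;11;9;5m[48;2;9;7;4m🬂[0m
</frame>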